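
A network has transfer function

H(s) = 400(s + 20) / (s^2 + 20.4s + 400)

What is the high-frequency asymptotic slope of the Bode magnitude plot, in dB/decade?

-20 dB/decade

Each pole contributes −20 dB/decade at high frequency; each zero contributes +20 dB/decade.
Net: 1 zero(s) − 2 pole(s) → -20 dB/decade.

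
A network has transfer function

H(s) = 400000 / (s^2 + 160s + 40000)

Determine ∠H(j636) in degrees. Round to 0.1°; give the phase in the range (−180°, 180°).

At s = jω = j636:
quadratic: (j636)² + 160·j636 + 40000 = -364496 + j101760 → |·| ≈ 3.7843e+05, ∠ ≈ 164.40°
∠H = 0.00° − 164.40° = -164.40°

-164.4°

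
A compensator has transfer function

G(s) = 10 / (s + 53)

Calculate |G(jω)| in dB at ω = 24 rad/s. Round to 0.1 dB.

-15.3 dB

At s = jω = j24:
pole (s+53): 53 + j24 → |·| = √(53²+24²) = √3385 ≈ 58.181, ∠ = arctan(24/53) ≈ 24.36°
|G| = 10 / 58.181 ≈ 0.17188
Gain = 20 log₁₀(0.17188) ≈ -15.30 dB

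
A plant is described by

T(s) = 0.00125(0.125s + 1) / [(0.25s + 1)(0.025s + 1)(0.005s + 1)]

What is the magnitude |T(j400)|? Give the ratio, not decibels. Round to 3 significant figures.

2.78e-05

At ω = 400 rad/s:
zero (1 + j400·0.125) = 1 + j50 → |·| ≈ 50.01, ∠ ≈ 88.85°
pole (1 + j400·0.25) = 1 + j100 → |·| ≈ 100, ∠ ≈ 89.43°
pole (1 + j400·0.025) = 1 + j10 → |·| ≈ 10.05, ∠ ≈ 84.29°
pole (1 + j400·0.005) = 1 + j2 → |·| ≈ 2.2361, ∠ ≈ 63.43°
|T| = 0.00125 · 50.01 / (100 · 10.05 · 2.2361) ≈ 2.7817e-05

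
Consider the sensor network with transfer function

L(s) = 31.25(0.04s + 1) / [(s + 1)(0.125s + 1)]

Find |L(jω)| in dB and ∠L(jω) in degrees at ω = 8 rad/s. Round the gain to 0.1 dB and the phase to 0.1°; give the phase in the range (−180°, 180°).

9.2 dB, -110.1°

At ω = 8 rad/s:
zero (1 + j8·0.04) = 1 + j0.32 → |·| ≈ 1.05, ∠ ≈ 17.74°
pole (1 + j8·1) = 1 + j8 → |·| ≈ 8.0623, ∠ ≈ 82.87°
pole (1 + j8·0.125) = 1 + j1 → |·| ≈ 1.4142, ∠ ≈ 45.00°
|L| = 31.25 · 1.05 / (8.0623 · 1.4142) ≈ 2.8779
Gain = 20 log₁₀(2.8779) ≈ 9.18 dB
∠L = (17.74°) − (82.87° + 45.00°) = -110.13°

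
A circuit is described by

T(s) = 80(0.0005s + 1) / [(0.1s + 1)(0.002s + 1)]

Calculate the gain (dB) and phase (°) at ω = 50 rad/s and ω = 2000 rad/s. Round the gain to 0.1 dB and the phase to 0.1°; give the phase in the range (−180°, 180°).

ω = 50: 23.9 dB, -83.0°; ω = 2000: -17.3 dB, -120.7°

At ω = 50 rad/s:
zero (1 + j50·0.0005) = 1 + j0.025 → |·| ≈ 1.0003, ∠ ≈ 1.43°
pole (1 + j50·0.1) = 1 + j5 → |·| ≈ 5.099, ∠ ≈ 78.69°
pole (1 + j50·0.002) = 1 + j0.1 → |·| ≈ 1.005, ∠ ≈ 5.71°
|T| = 80 · 1.0003 / (5.099 · 1.005) ≈ 15.616
Gain = 20 log₁₀(15.616) ≈ 23.87 dB
∠T = (1.43°) − (78.69° + 5.71°) = -82.97°

At ω = 2000 rad/s:
zero (1 + j2000·0.0005) = 1 + j1 → |·| ≈ 1.4142, ∠ ≈ 45.00°
pole (1 + j2000·0.1) = 1 + j200 → |·| ≈ 200, ∠ ≈ 89.71°
pole (1 + j2000·0.002) = 1 + j4 → |·| ≈ 4.1231, ∠ ≈ 75.96°
|T| = 80 · 1.4142 / (200 · 4.1231) ≈ 0.1372
Gain = 20 log₁₀(0.1372) ≈ -17.25 dB
∠T = (45.00°) − (89.71° + 75.96°) = -120.67°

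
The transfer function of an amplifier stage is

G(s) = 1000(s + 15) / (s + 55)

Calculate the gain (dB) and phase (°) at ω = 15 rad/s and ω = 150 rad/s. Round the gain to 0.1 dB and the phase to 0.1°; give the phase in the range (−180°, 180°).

At s = jω = j15:
zero (s+15): 15 + j15 → |·| = √(15²+15²) = √450 ≈ 21.213, ∠ = arctan(15/15) ≈ 45.00°
pole (s+55): 55 + j15 → |·| = √(55²+15²) = √3250 ≈ 57.009, ∠ = arctan(15/55) ≈ 15.26°
|G| = 1000 · 21.213 / 57.009 ≈ 372.1
Gain = 20 log₁₀(372.1) ≈ 51.41 dB
∠G = 45.00° − 15.26° = 29.74°

At s = jω = j150:
zero (s+15): 15 + j150 → |·| = √(15²+150²) = √22725 ≈ 150.75, ∠ = arctan(150/15) ≈ 84.29°
pole (s+55): 55 + j150 → |·| = √(55²+150²) = √25525 ≈ 159.77, ∠ = arctan(150/55) ≈ 69.86°
|G| = 1000 · 150.75 / 159.77 ≈ 943.54
Gain = 20 log₁₀(943.54) ≈ 59.50 dB
∠G = 84.29° − 69.86° = 14.43°

ω = 15: 51.4 dB, 29.7°; ω = 150: 59.5 dB, 14.4°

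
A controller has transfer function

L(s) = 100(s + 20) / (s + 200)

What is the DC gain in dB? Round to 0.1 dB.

L(0) = 100·20 / (200) = 10
20 log₁₀(10) ≈ 20.00 dB

20.0 dB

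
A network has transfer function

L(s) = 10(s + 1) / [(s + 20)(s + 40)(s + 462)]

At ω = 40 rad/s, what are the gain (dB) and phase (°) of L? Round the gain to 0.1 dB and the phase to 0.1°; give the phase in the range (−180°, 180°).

At s = jω = j40:
zero (s+1): 1 + j40 → |·| = √(1²+40²) = √1601 ≈ 40.012, ∠ = arctan(40/1) ≈ 88.57°
pole (s+20): 20 + j40 → |·| = √(20²+40²) = √2000 ≈ 44.721, ∠ = arctan(40/20) ≈ 63.43°
pole (s+40): 40 + j40 → |·| = √(40²+40²) = √3200 ≈ 56.569, ∠ = arctan(40/40) ≈ 45.00°
pole (s+462): 462 + j40 → |·| = √(462²+40²) = √215044 ≈ 463.73, ∠ = arctan(40/462) ≈ 4.95°
|L| = 10 · 40.012 / 1.1732e+06 ≈ 0.00034105
Gain = 20 log₁₀(0.00034105) ≈ -69.34 dB
∠L = 88.57° − 113.38° = -24.81°

-69.3 dB, -24.8°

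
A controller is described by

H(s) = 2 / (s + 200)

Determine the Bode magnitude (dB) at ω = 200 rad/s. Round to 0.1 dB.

-43.0 dB

At s = jω = j200:
pole (s+200): 200 + j200 → |·| = √(200²+200²) = √80000 ≈ 282.84, ∠ = arctan(200/200) ≈ 45.00°
|H| = 2 / 282.84 ≈ 0.0070711
Gain = 20 log₁₀(0.0070711) ≈ -43.01 dB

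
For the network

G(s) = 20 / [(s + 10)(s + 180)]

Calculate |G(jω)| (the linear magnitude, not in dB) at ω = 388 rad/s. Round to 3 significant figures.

0.000120

At s = jω = j388:
pole (s+10): 10 + j388 → |·| = √(10²+388²) = √150644 ≈ 388.13, ∠ = arctan(388/10) ≈ 88.52°
pole (s+180): 180 + j388 → |·| = √(180²+388²) = √182944 ≈ 427.72, ∠ = arctan(388/180) ≈ 65.11°
|G| = 20 / 1.6601e+05 ≈ 0.00012047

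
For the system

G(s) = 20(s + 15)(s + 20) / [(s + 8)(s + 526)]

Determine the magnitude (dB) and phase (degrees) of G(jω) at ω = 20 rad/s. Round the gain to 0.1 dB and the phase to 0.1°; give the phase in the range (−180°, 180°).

1.9 dB, 27.8°

At s = jω = j20:
zero (s+15): 15 + j20 → |·| = √(15²+20²) = √625 ≈ 25, ∠ = arctan(20/15) ≈ 53.13°
zero (s+20): 20 + j20 → |·| = √(20²+20²) = √800 ≈ 28.284, ∠ = arctan(20/20) ≈ 45.00°
pole (s+8): 8 + j20 → |·| = √(8²+20²) = √464 ≈ 21.541, ∠ = arctan(20/8) ≈ 68.20°
pole (s+526): 526 + j20 → |·| = √(526²+20²) = √277076 ≈ 526.38, ∠ = arctan(20/526) ≈ 2.18°
|G| = 20 · 707.1 / 11339 ≈ 1.2472
Gain = 20 log₁₀(1.2472) ≈ 1.92 dB
∠G = 98.13° − 70.38° = 27.75°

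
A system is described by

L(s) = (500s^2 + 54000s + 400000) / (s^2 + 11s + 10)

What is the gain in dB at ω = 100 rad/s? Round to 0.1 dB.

Substitute s = j100:
Numerator: 500(j100)^2 + 54000(j100) + 400000 = -4600000 + j5400000
Denominator: (j100)^2 + 11(j100) + 10 = -9990 + j1100
|N| = √(4600000² + 5400000²) ≈ 7.0937e+06, ∠N ≈ 130.43°
|D| = √(9990² + 1100²) ≈ 10050, ∠D ≈ 173.72°
|L| = 7.0937e+06 / 10050 ≈ 705.84
Gain = 20 log₁₀(705.84) ≈ 56.97 dB

57.0 dB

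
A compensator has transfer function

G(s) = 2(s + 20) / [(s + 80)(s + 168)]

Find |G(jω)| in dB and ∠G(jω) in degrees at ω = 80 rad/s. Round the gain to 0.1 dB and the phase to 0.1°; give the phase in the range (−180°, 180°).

-42.1 dB, 5.5°

At s = jω = j80:
zero (s+20): 20 + j80 → |·| = √(20²+80²) = √6800 ≈ 82.462, ∠ = arctan(80/20) ≈ 75.96°
pole (s+80): 80 + j80 → |·| = √(80²+80²) = √12800 ≈ 113.14, ∠ = arctan(80/80) ≈ 45.00°
pole (s+168): 168 + j80 → |·| = √(168²+80²) = √34624 ≈ 186.08, ∠ = arctan(80/168) ≈ 25.46°
|G| = 2 · 82.462 / 21053 ≈ 0.0078338
Gain = 20 log₁₀(0.0078338) ≈ -42.12 dB
∠G = 75.96° − 70.46° = 5.50°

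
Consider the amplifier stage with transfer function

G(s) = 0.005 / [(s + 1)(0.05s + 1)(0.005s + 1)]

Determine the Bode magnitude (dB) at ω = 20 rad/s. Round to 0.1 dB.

At ω = 20 rad/s:
pole (1 + j20·1) = 1 + j20 → |·| ≈ 20.025, ∠ ≈ 87.14°
pole (1 + j20·0.05) = 1 + j1 → |·| ≈ 1.4142, ∠ ≈ 45.00°
pole (1 + j20·0.005) = 1 + j0.1 → |·| ≈ 1.005, ∠ ≈ 5.71°
|G| = 0.005 · 1 / (20.025 · 1.4142 · 1.005) ≈ 0.00017568
Gain = 20 log₁₀(0.00017568) ≈ -75.11 dB

-75.1 dB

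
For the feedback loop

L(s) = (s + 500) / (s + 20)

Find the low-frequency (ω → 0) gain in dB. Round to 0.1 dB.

L(0) = 500 / 20 = 25
20 log₁₀(25) ≈ 27.96 dB

28.0 dB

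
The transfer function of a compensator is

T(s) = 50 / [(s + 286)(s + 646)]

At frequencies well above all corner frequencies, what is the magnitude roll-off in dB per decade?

Each pole contributes −20 dB/decade at high frequency; each zero contributes +20 dB/decade.
Net: 0 zero(s) − 2 pole(s) → -40 dB/decade.

-40 dB/decade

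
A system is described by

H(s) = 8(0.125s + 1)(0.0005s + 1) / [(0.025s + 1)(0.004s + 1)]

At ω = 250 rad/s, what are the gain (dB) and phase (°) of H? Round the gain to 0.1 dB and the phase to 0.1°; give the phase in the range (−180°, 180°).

29.0 dB, -30.6°

At ω = 250 rad/s:
zero (1 + j250·0.125) = 1 + j31.25 → |·| ≈ 31.266, ∠ ≈ 88.17°
zero (1 + j250·0.0005) = 1 + j0.125 → |·| ≈ 1.0078, ∠ ≈ 7.13°
pole (1 + j250·0.025) = 1 + j6.25 → |·| ≈ 6.3295, ∠ ≈ 80.91°
pole (1 + j250·0.004) = 1 + j1 → |·| ≈ 1.4142, ∠ ≈ 45.00°
|H| = 8 · 31.266 · 1.0078 / (6.3295 · 1.4142) ≈ 28.162
Gain = 20 log₁₀(28.162) ≈ 28.99 dB
∠H = (88.17° + 7.13°) − (80.91° + 45.00°) = -30.61°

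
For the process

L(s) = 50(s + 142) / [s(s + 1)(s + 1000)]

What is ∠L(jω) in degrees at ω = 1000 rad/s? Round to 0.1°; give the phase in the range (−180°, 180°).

At s = jω = j1000:
zero (s+142): 142 + j1000 → |·| = √(142²+1000²) = √1020164 ≈ 1010, ∠ = arctan(1000/142) ≈ 81.92°
pole (s+1): 1 + j1000 → |·| = √(1²+1000²) = √1000001 ≈ 1000, ∠ = arctan(1000/1) ≈ 89.94°
pole (s+1000): 1000 + j1000 → |·| = √(1000²+1000²) = √2000000 ≈ 1414.2, ∠ = arctan(1000/1000) ≈ 45.00°
pole at origin: |s| = 1000, ∠ = 90.00° (in denominator)
∠L = 81.92° − 224.94° = -143.02°

-143.0°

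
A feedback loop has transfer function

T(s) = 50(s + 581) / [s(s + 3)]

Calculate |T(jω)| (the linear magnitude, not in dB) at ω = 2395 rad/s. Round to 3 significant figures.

At s = jω = j2395:
zero (s+581): 581 + j2395 → |·| = √(581²+2395²) = √6073586 ≈ 2464.5, ∠ = arctan(2395/581) ≈ 76.36°
pole (s+3): 3 + j2395 → |·| = √(3²+2395²) = √5736034 ≈ 2395, ∠ = arctan(2395/3) ≈ 89.93°
pole at origin: |s| = 2395, ∠ = 90.00° (in denominator)
|T| = 50 · 2464.5 / 5.736e+06 ≈ 0.021483

0.0215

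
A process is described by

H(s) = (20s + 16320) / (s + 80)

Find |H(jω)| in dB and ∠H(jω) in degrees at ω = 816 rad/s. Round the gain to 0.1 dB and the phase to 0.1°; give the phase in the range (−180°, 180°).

29.0 dB, -39.4°

Substitute s = j816:
Numerator: 20(j816) + 16320 = 16320 + j16320
Denominator: (j816) + 80 = 80 + j816
|N| = √(16320² + 16320²) ≈ 23080, ∠N ≈ 45.00°
|D| = √(80² + 816²) ≈ 819.91, ∠D ≈ 84.40°
|H| = 23080 / 819.91 ≈ 28.149
Gain = 20 log₁₀(28.149) ≈ 28.99 dB
∠H = 45.00° − 84.40° = -39.40°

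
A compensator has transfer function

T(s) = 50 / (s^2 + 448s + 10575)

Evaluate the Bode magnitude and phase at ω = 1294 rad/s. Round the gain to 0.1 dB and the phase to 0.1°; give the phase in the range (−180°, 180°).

Substitute s = j1294:
Numerator: 50 = 50 + j0
Denominator: (j1294)^2 + 448(j1294) + 10575 = -1663861 + j579712
|N| = √(50² + 0²) ≈ 50, ∠N ≈ 0.00°
|D| = √(1663861² + 579712²) ≈ 1.762e+06, ∠D ≈ 160.79°
|T| = 50 / 1.762e+06 ≈ 2.8377e-05
Gain = 20 log₁₀(2.8377e-05) ≈ -90.94 dB
∠T = 0.00° − 160.79° = -160.79°

-90.9 dB, -160.8°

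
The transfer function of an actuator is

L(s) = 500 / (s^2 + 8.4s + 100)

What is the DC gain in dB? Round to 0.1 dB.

L(0) = 500 / 100 = 5
20 log₁₀(5) ≈ 13.98 dB

14.0 dB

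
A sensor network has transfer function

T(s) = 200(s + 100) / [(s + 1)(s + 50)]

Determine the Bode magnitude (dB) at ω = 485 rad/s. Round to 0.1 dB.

-7.6 dB

At s = jω = j485:
zero (s+100): 100 + j485 → |·| = √(100²+485²) = √245225 ≈ 495.2, ∠ = arctan(485/100) ≈ 78.35°
pole (s+1): 1 + j485 → |·| = √(1²+485²) = √235226 ≈ 485, ∠ = arctan(485/1) ≈ 89.88°
pole (s+50): 50 + j485 → |·| = √(50²+485²) = √237725 ≈ 487.57, ∠ = arctan(485/50) ≈ 84.11°
|T| = 200 · 495.2 / 2.3647e+05 ≈ 0.41883
Gain = 20 log₁₀(0.41883) ≈ -7.56 dB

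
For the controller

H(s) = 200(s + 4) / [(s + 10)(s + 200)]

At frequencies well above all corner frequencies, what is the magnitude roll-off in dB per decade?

-20 dB/decade

Each pole contributes −20 dB/decade at high frequency; each zero contributes +20 dB/decade.
Net: 1 zero(s) − 2 pole(s) → -20 dB/decade.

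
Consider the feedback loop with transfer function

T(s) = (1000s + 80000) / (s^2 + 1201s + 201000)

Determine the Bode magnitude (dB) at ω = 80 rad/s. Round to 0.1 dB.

-5.7 dB

Substitute s = j80:
Numerator: 1000(j80) + 80000 = 80000 + j80000
Denominator: (j80)^2 + 1201(j80) + 201000 = 194600 + j96080
|N| = √(80000² + 80000²) ≈ 1.1314e+05, ∠N ≈ 45.00°
|D| = √(194600² + 96080²) ≈ 2.1703e+05, ∠D ≈ 26.28°
|T| = 1.1314e+05 / 2.1703e+05 ≈ 0.52131
Gain = 20 log₁₀(0.52131) ≈ -5.66 dB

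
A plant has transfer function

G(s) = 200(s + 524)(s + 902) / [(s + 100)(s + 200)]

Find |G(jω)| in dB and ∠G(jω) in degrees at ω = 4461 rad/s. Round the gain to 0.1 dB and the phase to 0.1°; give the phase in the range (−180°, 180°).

At s = jω = j4461:
zero (s+524): 524 + j4461 → |·| = √(524²+4461²) = √20175097 ≈ 4491.7, ∠ = arctan(4461/524) ≈ 83.30°
zero (s+902): 902 + j4461 → |·| = √(902²+4461²) = √20714125 ≈ 4551.3, ∠ = arctan(4461/902) ≈ 78.57°
pole (s+100): 100 + j4461 → |·| = √(100²+4461²) = √19910521 ≈ 4462.1, ∠ = arctan(4461/100) ≈ 88.72°
pole (s+200): 200 + j4461 → |·| = √(200²+4461²) = √19940521 ≈ 4465.5, ∠ = arctan(4461/200) ≈ 87.43°
|G| = 200 · 2.0443e+07 / 1.9926e+07 ≈ 205.19
Gain = 20 log₁₀(205.19) ≈ 46.24 dB
∠G = 161.87° − 176.15° = -14.28°

46.2 dB, -14.3°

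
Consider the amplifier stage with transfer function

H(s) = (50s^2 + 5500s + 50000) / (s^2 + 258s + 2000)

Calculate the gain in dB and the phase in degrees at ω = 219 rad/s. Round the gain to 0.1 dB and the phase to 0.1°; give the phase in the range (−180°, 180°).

Substitute s = j219:
Numerator: 50(j219)^2 + 5500(j219) + 50000 = -2348050 + j1204500
Denominator: (j219)^2 + 258(j219) + 2000 = -45961 + j56502
|N| = √(2348050² + 1204500²) ≈ 2.639e+06, ∠N ≈ 152.84°
|D| = √(45961² + 56502²) ≈ 72835, ∠D ≈ 129.13°
|H| = 2.639e+06 / 72835 ≈ 36.233
Gain = 20 log₁₀(36.233) ≈ 31.18 dB
∠H = 152.84° − 129.13° = 23.71°

31.2 dB, 23.7°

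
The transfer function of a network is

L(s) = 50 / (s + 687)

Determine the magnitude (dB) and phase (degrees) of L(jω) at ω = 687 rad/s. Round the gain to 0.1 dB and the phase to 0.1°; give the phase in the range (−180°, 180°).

Substitute s = j687:
Numerator: 50 = 50 + j0
Denominator: (j687) + 687 = 687 + j687
|N| = √(50² + 0²) ≈ 50, ∠N ≈ 0.00°
|D| = √(687² + 687²) ≈ 971.56, ∠D ≈ 45.00°
|L| = 50 / 971.56 ≈ 0.051464
Gain = 20 log₁₀(0.051464) ≈ -25.77 dB
∠L = 0.00° − 45.00° = -45.00°

-25.8 dB, -45.0°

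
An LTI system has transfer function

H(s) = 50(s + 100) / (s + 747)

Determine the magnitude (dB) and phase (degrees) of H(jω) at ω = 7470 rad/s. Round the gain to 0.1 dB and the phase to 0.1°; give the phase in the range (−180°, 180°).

At s = jω = j7470:
zero (s+100): 100 + j7470 → |·| = √(100²+7470²) = √55810900 ≈ 7470.7, ∠ = arctan(7470/100) ≈ 89.23°
pole (s+747): 747 + j7470 → |·| = √(747²+7470²) = √56358909 ≈ 7507.3, ∠ = arctan(7470/747) ≈ 84.29°
|H| = 50 · 7470.7 / 7507.3 ≈ 49.756
Gain = 20 log₁₀(49.756) ≈ 33.94 dB
∠H = 89.23° − 84.29° = 4.94°

33.9 dB, 4.9°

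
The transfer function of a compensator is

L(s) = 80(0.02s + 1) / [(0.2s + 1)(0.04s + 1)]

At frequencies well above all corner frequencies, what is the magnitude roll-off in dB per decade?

-20 dB/decade

Each pole contributes −20 dB/decade at high frequency; each zero contributes +20 dB/decade.
Net: 1 zero(s) − 2 pole(s) → -20 dB/decade.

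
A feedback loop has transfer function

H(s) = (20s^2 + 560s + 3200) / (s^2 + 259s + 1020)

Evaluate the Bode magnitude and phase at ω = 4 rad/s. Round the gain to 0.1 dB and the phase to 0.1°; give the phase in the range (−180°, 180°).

8.1 dB, -8.0°

Substitute s = j4:
Numerator: 20(j4)^2 + 560(j4) + 3200 = 2880 + j2240
Denominator: (j4)^2 + 259(j4) + 1020 = 1004 + j1036
|N| = √(2880² + 2240²) ≈ 3648.6, ∠N ≈ 37.87°
|D| = √(1004² + 1036²) ≈ 1442.7, ∠D ≈ 45.90°
|H| = 3648.6 / 1442.7 ≈ 2.529
Gain = 20 log₁₀(2.529) ≈ 8.06 dB
∠H = 37.87° − 45.90° = -8.03°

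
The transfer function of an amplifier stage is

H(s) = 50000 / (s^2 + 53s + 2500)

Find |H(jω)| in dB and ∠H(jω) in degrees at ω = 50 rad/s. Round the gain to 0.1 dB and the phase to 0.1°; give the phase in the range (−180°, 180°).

At s = jω = j50:
quadratic: (j50)² + 53·j50 + 2500 = 0 + j2650 → |·| ≈ 2650, ∠ ≈ 90.00°
|H| = 50000 / 2650 ≈ 18.868
Gain = 20 log₁₀(18.868) ≈ 25.51 dB
∠H = 0.00° − 90.00° = -90.00°

25.5 dB, -90.0°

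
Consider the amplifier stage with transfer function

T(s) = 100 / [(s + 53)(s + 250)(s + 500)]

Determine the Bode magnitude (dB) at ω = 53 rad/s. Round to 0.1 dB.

At s = jω = j53:
pole (s+53): 53 + j53 → |·| = √(53²+53²) = √5618 ≈ 74.953, ∠ = arctan(53/53) ≈ 45.00°
pole (s+250): 250 + j53 → |·| = √(250²+53²) = √65309 ≈ 255.56, ∠ = arctan(53/250) ≈ 11.97°
pole (s+500): 500 + j53 → |·| = √(500²+53²) = √252809 ≈ 502.8, ∠ = arctan(53/500) ≈ 6.05°
|T| = 100 / 9.6311e+06 ≈ 1.0383e-05
Gain = 20 log₁₀(1.0383e-05) ≈ -99.67 dB

-99.7 dB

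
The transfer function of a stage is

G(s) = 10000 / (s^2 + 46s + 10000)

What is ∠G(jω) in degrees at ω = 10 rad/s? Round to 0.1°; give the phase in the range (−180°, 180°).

At s = jω = j10:
quadratic: (j10)² + 46·j10 + 10000 = 9900 + j460 → |·| ≈ 9910.7, ∠ ≈ 2.66°
∠G = 0.00° − 2.66° = -2.66°

-2.7°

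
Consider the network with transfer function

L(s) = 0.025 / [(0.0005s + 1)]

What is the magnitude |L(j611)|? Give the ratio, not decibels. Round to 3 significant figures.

At ω = 611 rad/s:
pole (1 + j611·0.0005) = 1 + j0.3055 → |·| ≈ 1.0456, ∠ ≈ 16.99°
|L| = 0.025 · 1 / (1.0456) ≈ 0.02391

0.0239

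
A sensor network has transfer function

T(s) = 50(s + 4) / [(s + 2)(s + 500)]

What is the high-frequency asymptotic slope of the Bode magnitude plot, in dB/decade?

Each pole contributes −20 dB/decade at high frequency; each zero contributes +20 dB/decade.
Net: 1 zero(s) − 2 pole(s) → -20 dB/decade.

-20 dB/decade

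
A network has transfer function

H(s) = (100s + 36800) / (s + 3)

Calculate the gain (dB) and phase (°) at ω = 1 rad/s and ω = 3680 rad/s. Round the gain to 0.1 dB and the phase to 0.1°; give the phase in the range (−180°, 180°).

Substitute s = j1:
Numerator: 100(j1) + 36800 = 36800 + j100
Denominator: (j1) + 3 = 3 + j1
|N| = √(36800² + 100²) ≈ 36800, ∠N ≈ 0.16°
|D| = √(3² + 1²) ≈ 3.1623, ∠D ≈ 18.43°
|H| = 36800 / 3.1623 ≈ 11637
Gain = 20 log₁₀(11637) ≈ 81.32 dB
∠H = 0.16° − 18.43° = -18.27°

Substitute s = j3680:
Numerator: 100(j3680) + 36800 = 36800 + j368000
Denominator: (j3680) + 3 = 3 + j3680
|N| = √(36800² + 368000²) ≈ 3.6984e+05, ∠N ≈ 84.29°
|D| = √(3² + 3680²) ≈ 3680, ∠D ≈ 89.95°
|H| = 3.6984e+05 / 3680 ≈ 100.5
Gain = 20 log₁₀(100.5) ≈ 40.04 dB
∠H = 84.29° − 89.95° = -5.66°

ω = 1: 81.3 dB, -18.3°; ω = 3680: 40.0 dB, -5.7°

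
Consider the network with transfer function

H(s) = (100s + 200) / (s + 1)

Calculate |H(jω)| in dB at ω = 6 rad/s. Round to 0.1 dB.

40.3 dB

Substitute s = j6:
Numerator: 100(j6) + 200 = 200 + j600
Denominator: (j6) + 1 = 1 + j6
|N| = √(200² + 600²) ≈ 632.46, ∠N ≈ 71.57°
|D| = √(1² + 6²) ≈ 6.0828, ∠D ≈ 80.54°
|H| = 632.46 / 6.0828 ≈ 103.98
Gain = 20 log₁₀(103.98) ≈ 40.34 dB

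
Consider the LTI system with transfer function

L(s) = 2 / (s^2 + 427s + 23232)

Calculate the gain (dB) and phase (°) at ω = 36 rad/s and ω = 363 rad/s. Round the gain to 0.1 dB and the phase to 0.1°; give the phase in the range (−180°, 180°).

ω = 36: -82.5 dB, -35.0°; ω = 363: -99.5 dB, -125.0°

Substitute s = j36:
Numerator: 2 = 2 + j0
Denominator: (j36)^2 + 427(j36) + 23232 = 21936 + j15372
|N| = √(2² + 0²) ≈ 2, ∠N ≈ 0.00°
|D| = √(21936² + 15372²) ≈ 26786, ∠D ≈ 35.02°
|L| = 2 / 26786 ≈ 7.4666e-05
Gain = 20 log₁₀(7.4666e-05) ≈ -82.54 dB
∠L = 0.00° − 35.02° = -35.02°

Substitute s = j363:
Numerator: 2 = 2 + j0
Denominator: (j363)^2 + 427(j363) + 23232 = -108537 + j155001
|N| = √(2² + 0²) ≈ 2, ∠N ≈ 0.00°
|D| = √(108537² + 155001²) ≈ 1.8922e+05, ∠D ≈ 125.00°
|L| = 2 / 1.8922e+05 ≈ 1.057e-05
Gain = 20 log₁₀(1.057e-05) ≈ -99.52 dB
∠L = 0.00° − 125.00° = -125.00°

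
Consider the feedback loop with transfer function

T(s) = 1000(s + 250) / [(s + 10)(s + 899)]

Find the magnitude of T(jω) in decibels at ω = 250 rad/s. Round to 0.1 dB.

At s = jω = j250:
zero (s+250): 250 + j250 → |·| = √(250²+250²) = √125000 ≈ 353.55, ∠ = arctan(250/250) ≈ 45.00°
pole (s+10): 10 + j250 → |·| = √(10²+250²) = √62600 ≈ 250.2, ∠ = arctan(250/10) ≈ 87.71°
pole (s+899): 899 + j250 → |·| = √(899²+250²) = √870701 ≈ 933.11, ∠ = arctan(250/899) ≈ 15.54°
|T| = 1000 · 353.55 / 2.3346e+05 ≈ 1.5144
Gain = 20 log₁₀(1.5144) ≈ 3.60 dB

3.6 dB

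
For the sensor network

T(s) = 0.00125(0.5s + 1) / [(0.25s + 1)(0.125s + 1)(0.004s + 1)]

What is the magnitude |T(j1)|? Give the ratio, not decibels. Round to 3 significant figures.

0.00135

At ω = 1 rad/s:
zero (1 + j1·0.5) = 1 + j0.5 → |·| ≈ 1.118, ∠ ≈ 26.57°
pole (1 + j1·0.25) = 1 + j0.25 → |·| ≈ 1.0308, ∠ ≈ 14.04°
pole (1 + j1·0.125) = 1 + j0.125 → |·| ≈ 1.0078, ∠ ≈ 7.13°
pole (1 + j1·0.004) = 1 + j0.004 → |·| ≈ 1, ∠ ≈ 0.23°
|T| = 0.00125 · 1.118 / (1.0308 · 1.0078 · 1) ≈ 0.0013453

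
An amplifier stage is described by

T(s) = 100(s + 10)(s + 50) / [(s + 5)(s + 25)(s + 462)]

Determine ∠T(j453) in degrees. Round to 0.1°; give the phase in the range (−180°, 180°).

At s = jω = j453:
zero (s+10): 10 + j453 → |·| = √(10²+453²) = √205309 ≈ 453.11, ∠ = arctan(453/10) ≈ 88.74°
zero (s+50): 50 + j453 → |·| = √(50²+453²) = √207709 ≈ 455.75, ∠ = arctan(453/50) ≈ 83.70°
pole (s+5): 5 + j453 → |·| = √(5²+453²) = √205234 ≈ 453.03, ∠ = arctan(453/5) ≈ 89.37°
pole (s+25): 25 + j453 → |·| = √(25²+453²) = √205834 ≈ 453.69, ∠ = arctan(453/25) ≈ 86.84°
pole (s+462): 462 + j453 → |·| = √(462²+453²) = √418653 ≈ 647.03, ∠ = arctan(453/462) ≈ 44.44°
∠T = 172.44° − 220.65° = -48.21°

-48.2°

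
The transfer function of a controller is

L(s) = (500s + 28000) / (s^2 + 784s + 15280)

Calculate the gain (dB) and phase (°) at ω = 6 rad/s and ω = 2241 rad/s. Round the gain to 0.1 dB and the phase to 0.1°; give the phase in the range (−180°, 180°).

Substitute s = j6:
Numerator: 500(j6) + 28000 = 28000 + j3000
Denominator: (j6)^2 + 784(j6) + 15280 = 15244 + j4704
|N| = √(28000² + 3000²) ≈ 28160, ∠N ≈ 6.12°
|D| = √(15244² + 4704²) ≈ 15953, ∠D ≈ 17.15°
|L| = 28160 / 15953 ≈ 1.7652
Gain = 20 log₁₀(1.7652) ≈ 4.94 dB
∠L = 6.12° − 17.15° = -11.03°

Substitute s = j2241:
Numerator: 500(j2241) + 28000 = 28000 + j1120500
Denominator: (j2241)^2 + 784(j2241) + 15280 = -5006801 + j1756944
|N| = √(28000² + 1120500²) ≈ 1.1208e+06, ∠N ≈ 88.57°
|D| = √(5006801² + 1756944²) ≈ 5.3061e+06, ∠D ≈ 160.66°
|L| = 1.1208e+06 / 5.3061e+06 ≈ 0.21123
Gain = 20 log₁₀(0.21123) ≈ -13.50 dB
∠L = 88.57° − 160.66° = -72.09°

ω = 6: 4.9 dB, -11.0°; ω = 2241: -13.5 dB, -72.1°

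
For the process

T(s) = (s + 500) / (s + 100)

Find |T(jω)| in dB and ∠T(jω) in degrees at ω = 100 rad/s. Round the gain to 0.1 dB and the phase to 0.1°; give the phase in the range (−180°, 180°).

At s = jω = j100:
zero (s+500): 500 + j100 → |·| = √(500²+100²) = √260000 ≈ 509.9, ∠ = arctan(100/500) ≈ 11.31°
pole (s+100): 100 + j100 → |·| = √(100²+100²) = √20000 ≈ 141.42, ∠ = arctan(100/100) ≈ 45.00°
|T| = 1 · 509.9 / 141.42 ≈ 3.6056
Gain = 20 log₁₀(3.6056) ≈ 11.14 dB
∠T = 11.31° − 45.00° = -33.69°

11.1 dB, -33.7°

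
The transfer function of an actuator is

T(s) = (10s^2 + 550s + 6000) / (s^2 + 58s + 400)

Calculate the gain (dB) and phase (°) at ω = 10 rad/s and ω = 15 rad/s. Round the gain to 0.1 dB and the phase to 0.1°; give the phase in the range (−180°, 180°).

ω = 10: 21.1 dB, -14.9°; ω = 15: 20.2 dB, -13.1°

Substitute s = j10:
Numerator: 10(j10)^2 + 550(j10) + 6000 = 5000 + j5500
Denominator: (j10)^2 + 58(j10) + 400 = 300 + j580
|N| = √(5000² + 5500²) ≈ 7433, ∠N ≈ 47.73°
|D| = √(300² + 580²) ≈ 652.99, ∠D ≈ 62.65°
|T| = 7433 / 652.99 ≈ 11.383
Gain = 20 log₁₀(11.383) ≈ 21.13 dB
∠T = 47.73° − 62.65° = -14.92°

Substitute s = j15:
Numerator: 10(j15)^2 + 550(j15) + 6000 = 3750 + j8250
Denominator: (j15)^2 + 58(j15) + 400 = 175 + j870
|N| = √(3750² + 8250²) ≈ 9062.3, ∠N ≈ 65.56°
|D| = √(175² + 870²) ≈ 887.43, ∠D ≈ 78.63°
|T| = 9062.3 / 887.43 ≈ 10.212
Gain = 20 log₁₀(10.212) ≈ 20.18 dB
∠T = 65.56° − 78.63° = -13.07°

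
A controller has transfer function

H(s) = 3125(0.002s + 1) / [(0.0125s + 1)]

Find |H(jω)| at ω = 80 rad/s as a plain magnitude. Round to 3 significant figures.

2.24e+03

At ω = 80 rad/s:
zero (1 + j80·0.002) = 1 + j0.16 → |·| ≈ 1.0127, ∠ ≈ 9.09°
pole (1 + j80·0.0125) = 1 + j1 → |·| ≈ 1.4142, ∠ ≈ 45.00°
|H| = 3125 · 1.0127 / (1.4142) ≈ 2237.8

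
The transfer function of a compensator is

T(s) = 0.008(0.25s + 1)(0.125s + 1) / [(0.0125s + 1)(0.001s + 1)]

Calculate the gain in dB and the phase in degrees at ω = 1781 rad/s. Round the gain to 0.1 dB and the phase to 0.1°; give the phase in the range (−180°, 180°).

At ω = 1781 rad/s:
zero (1 + j1781·0.25) = 1 + j445.25 → |·| ≈ 445.25, ∠ ≈ 89.87°
zero (1 + j1781·0.125) = 1 + j222.625 → |·| ≈ 222.63, ∠ ≈ 89.74°
pole (1 + j1781·0.0125) = 1 + j22.2625 → |·| ≈ 22.285, ∠ ≈ 87.43°
pole (1 + j1781·0.001) = 1 + j1.781 → |·| ≈ 2.0425, ∠ ≈ 60.69°
|T| = 0.008 · 445.25 · 222.63 / (22.285 · 2.0425) ≈ 17.422
Gain = 20 log₁₀(17.422) ≈ 24.82 dB
∠T = (89.87° + 89.74°) − (87.43° + 60.69°) = 31.49°

24.8 dB, 31.5°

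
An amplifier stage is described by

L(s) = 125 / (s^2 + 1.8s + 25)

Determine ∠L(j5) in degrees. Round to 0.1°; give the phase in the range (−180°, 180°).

At s = jω = j5:
quadratic: (j5)² + 1.8·j5 + 25 = 0 + j9 → |·| ≈ 9, ∠ ≈ 90.00°
∠L = 0.00° − 90.00° = -90.00°

-90.0°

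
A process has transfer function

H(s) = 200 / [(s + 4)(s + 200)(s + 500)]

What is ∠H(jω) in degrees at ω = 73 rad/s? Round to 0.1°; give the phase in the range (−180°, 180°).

At s = jω = j73:
pole (s+4): 4 + j73 → |·| = √(4²+73²) = √5345 ≈ 73.11, ∠ = arctan(73/4) ≈ 86.86°
pole (s+200): 200 + j73 → |·| = √(200²+73²) = √45329 ≈ 212.91, ∠ = arctan(73/200) ≈ 20.05°
pole (s+500): 500 + j73 → |·| = √(500²+73²) = √255329 ≈ 505.3, ∠ = arctan(73/500) ≈ 8.31°
∠H = 0.00° − 115.22° = -115.22°

-115.2°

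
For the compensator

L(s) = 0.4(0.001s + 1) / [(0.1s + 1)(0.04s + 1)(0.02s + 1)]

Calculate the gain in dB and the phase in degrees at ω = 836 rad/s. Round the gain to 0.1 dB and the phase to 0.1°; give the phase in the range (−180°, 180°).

-99.1 dB, 135.7°

At ω = 836 rad/s:
zero (1 + j836·0.001) = 1 + j0.836 → |·| ≈ 1.3034, ∠ ≈ 39.90°
pole (1 + j836·0.1) = 1 + j83.6 → |·| ≈ 83.606, ∠ ≈ 89.31°
pole (1 + j836·0.04) = 1 + j33.44 → |·| ≈ 33.455, ∠ ≈ 88.29°
pole (1 + j836·0.02) = 1 + j16.72 → |·| ≈ 16.75, ∠ ≈ 86.58°
|L| = 0.4 · 1.3034 / (83.606 · 33.455 · 16.75) ≈ 1.1128e-05
Gain = 20 log₁₀(1.1128e-05) ≈ -99.07 dB
∠L = (39.90°) − (89.31° + 88.29° + 86.58°) = -224.28° ≡ 135.72° (principal value)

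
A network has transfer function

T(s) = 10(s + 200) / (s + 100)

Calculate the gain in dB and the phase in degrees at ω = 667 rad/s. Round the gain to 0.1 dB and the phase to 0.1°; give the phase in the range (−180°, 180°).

20.3 dB, -8.2°

At s = jω = j667:
zero (s+200): 200 + j667 → |·| = √(200²+667²) = √484889 ≈ 696.34, ∠ = arctan(667/200) ≈ 73.31°
pole (s+100): 100 + j667 → |·| = √(100²+667²) = √454889 ≈ 674.45, ∠ = arctan(667/100) ≈ 81.47°
|T| = 10 · 696.34 / 674.45 ≈ 10.325
Gain = 20 log₁₀(10.325) ≈ 20.28 dB
∠T = 73.31° − 81.47° = -8.16°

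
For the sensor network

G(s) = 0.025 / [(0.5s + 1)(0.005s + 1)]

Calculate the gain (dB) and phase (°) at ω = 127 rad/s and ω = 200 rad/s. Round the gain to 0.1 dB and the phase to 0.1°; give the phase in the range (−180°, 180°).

At ω = 127 rad/s:
pole (1 + j127·0.5) = 1 + j63.5 → |·| ≈ 63.508, ∠ ≈ 89.10°
pole (1 + j127·0.005) = 1 + j0.635 → |·| ≈ 1.1846, ∠ ≈ 32.42°
|G| = 0.025 · 1 / (63.508 · 1.1846) ≈ 0.00033231
Gain = 20 log₁₀(0.00033231) ≈ -69.57 dB
∠G = (0°) − (89.10° + 32.42°) = -121.52°

At ω = 200 rad/s:
pole (1 + j200·0.5) = 1 + j100 → |·| ≈ 100, ∠ ≈ 89.43°
pole (1 + j200·0.005) = 1 + j1 → |·| ≈ 1.4142, ∠ ≈ 45.00°
|G| = 0.025 · 1 / (100 · 1.4142) ≈ 0.00017678
Gain = 20 log₁₀(0.00017678) ≈ -75.05 dB
∠G = (0°) − (89.43° + 45.00°) = -134.43°

ω = 127: -69.6 dB, -121.5°; ω = 200: -75.1 dB, -134.4°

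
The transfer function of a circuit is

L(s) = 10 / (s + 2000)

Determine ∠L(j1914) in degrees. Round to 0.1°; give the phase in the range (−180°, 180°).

Substitute s = j1914:
Numerator: 10 = 10 + j0
Denominator: (j1914) + 2000 = 2000 + j1914
|N| = √(10² + 0²) ≈ 10, ∠N ≈ 0.00°
|D| = √(2000² + 1914²) ≈ 2768.3, ∠D ≈ 43.74°
∠L = 0.00° − 43.74° = -43.74°

-43.7°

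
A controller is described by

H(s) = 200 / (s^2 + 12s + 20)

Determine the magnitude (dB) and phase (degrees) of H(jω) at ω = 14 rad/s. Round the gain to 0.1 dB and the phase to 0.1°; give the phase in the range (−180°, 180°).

Substitute s = j14:
Numerator: 200 = 200 + j0
Denominator: (j14)^2 + 12(j14) + 20 = -176 + j168
|N| = √(200² + 0²) ≈ 200, ∠N ≈ 0.00°
|D| = √(176² + 168²) ≈ 243.31, ∠D ≈ 136.33°
|H| = 200 / 243.31 ≈ 0.822
Gain = 20 log₁₀(0.822) ≈ -1.70 dB
∠H = 0.00° − 136.33° = -136.33°

-1.7 dB, -136.3°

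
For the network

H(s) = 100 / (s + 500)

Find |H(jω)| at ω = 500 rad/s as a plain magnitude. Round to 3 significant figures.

Substitute s = j500:
Numerator: 100 = 100 + j0
Denominator: (j500) + 500 = 500 + j500
|N| = √(100² + 0²) ≈ 100, ∠N ≈ 0.00°
|D| = √(500² + 500²) ≈ 707.11, ∠D ≈ 45.00°
|H| = 100 / 707.11 ≈ 0.14142

0.141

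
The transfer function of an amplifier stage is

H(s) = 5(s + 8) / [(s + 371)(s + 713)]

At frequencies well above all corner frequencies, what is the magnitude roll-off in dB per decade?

-20 dB/decade

Each pole contributes −20 dB/decade at high frequency; each zero contributes +20 dB/decade.
Net: 1 zero(s) − 2 pole(s) → -20 dB/decade.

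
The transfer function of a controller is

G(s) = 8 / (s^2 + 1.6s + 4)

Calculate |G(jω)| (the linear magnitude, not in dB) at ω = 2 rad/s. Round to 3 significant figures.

At s = jω = j2:
quadratic: (j2)² + 1.6·j2 + 4 = 0 + j3.2 → |·| ≈ 3.2, ∠ ≈ 90.00°
|G| = 8 / 3.2 ≈ 2.5

2.50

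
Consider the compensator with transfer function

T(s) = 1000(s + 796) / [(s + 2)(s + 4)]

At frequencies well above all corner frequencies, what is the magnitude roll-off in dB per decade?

-20 dB/decade

Each pole contributes −20 dB/decade at high frequency; each zero contributes +20 dB/decade.
Net: 1 zero(s) − 2 pole(s) → -20 dB/decade.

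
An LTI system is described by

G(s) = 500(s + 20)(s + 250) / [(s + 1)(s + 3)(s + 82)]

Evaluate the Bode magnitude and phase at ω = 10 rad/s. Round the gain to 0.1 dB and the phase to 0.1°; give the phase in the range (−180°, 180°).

50.2 dB, -135.7°

At s = jω = j10:
zero (s+20): 20 + j10 → |·| = √(20²+10²) = √500 ≈ 22.361, ∠ = arctan(10/20) ≈ 26.57°
zero (s+250): 250 + j10 → |·| = √(250²+10²) = √62600 ≈ 250.2, ∠ = arctan(10/250) ≈ 2.29°
pole (s+1): 1 + j10 → |·| = √(1²+10²) = √101 ≈ 10.05, ∠ = arctan(10/1) ≈ 84.29°
pole (s+3): 3 + j10 → |·| = √(3²+10²) = √109 ≈ 10.44, ∠ = arctan(10/3) ≈ 73.30°
pole (s+82): 82 + j10 → |·| = √(82²+10²) = √6824 ≈ 82.608, ∠ = arctan(10/82) ≈ 6.95°
|G| = 500 · 5594.7 / 8667.4 ≈ 322.74
Gain = 20 log₁₀(322.74) ≈ 50.18 dB
∠G = 28.86° − 164.54° = -135.68°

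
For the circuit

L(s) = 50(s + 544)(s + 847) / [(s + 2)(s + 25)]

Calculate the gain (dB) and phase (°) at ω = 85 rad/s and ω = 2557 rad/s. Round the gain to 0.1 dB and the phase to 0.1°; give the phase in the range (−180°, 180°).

ω = 85: 69.9 dB, -147.7°; ω = 2557: 34.6 dB, -29.7°

At s = jω = j85:
zero (s+544): 544 + j85 → |·| = √(544²+85²) = √303161 ≈ 550.6, ∠ = arctan(85/544) ≈ 8.88°
zero (s+847): 847 + j85 → |·| = √(847²+85²) = √724634 ≈ 851.25, ∠ = arctan(85/847) ≈ 5.73°
pole (s+2): 2 + j85 → |·| = √(2²+85²) = √7229 ≈ 85.024, ∠ = arctan(85/2) ≈ 88.65°
pole (s+25): 25 + j85 → |·| = √(25²+85²) = √7850 ≈ 88.6, ∠ = arctan(85/25) ≈ 73.61°
|L| = 50 · 4.687e+05 / 7533.1 ≈ 3110.9
Gain = 20 log₁₀(3110.9) ≈ 69.86 dB
∠L = 14.61° − 162.26° = -147.65°

At s = jω = j2557:
zero (s+544): 544 + j2557 → |·| = √(544²+2557²) = √6834185 ≈ 2614.2, ∠ = arctan(2557/544) ≈ 77.99°
zero (s+847): 847 + j2557 → |·| = √(847²+2557²) = √7255658 ≈ 2693.6, ∠ = arctan(2557/847) ≈ 71.67°
pole (s+2): 2 + j2557 → |·| = √(2²+2557²) = √6538253 ≈ 2557, ∠ = arctan(2557/2) ≈ 89.96°
pole (s+25): 25 + j2557 → |·| = √(25²+2557²) = √6538874 ≈ 2557.1, ∠ = arctan(2557/25) ≈ 89.44°
|L| = 50 · 7.0416e+06 / 6.5385e+06 ≈ 53.847
Gain = 20 log₁₀(53.847) ≈ 34.62 dB
∠L = 149.66° − 179.40° = -29.74°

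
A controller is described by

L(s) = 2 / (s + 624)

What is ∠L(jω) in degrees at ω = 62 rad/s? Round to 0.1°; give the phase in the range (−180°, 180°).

Substitute s = j62:
Numerator: 2 = 2 + j0
Denominator: (j62) + 624 = 624 + j62
|N| = √(2² + 0²) ≈ 2, ∠N ≈ 0.00°
|D| = √(624² + 62²) ≈ 627.07, ∠D ≈ 5.67°
∠L = 0.00° − 5.67° = -5.67°

-5.7°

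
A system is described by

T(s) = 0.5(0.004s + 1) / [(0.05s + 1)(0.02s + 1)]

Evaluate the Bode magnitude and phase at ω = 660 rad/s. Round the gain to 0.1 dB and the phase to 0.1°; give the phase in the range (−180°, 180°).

-49.8 dB, -104.7°

At ω = 660 rad/s:
zero (1 + j660·0.004) = 1 + j2.64 → |·| ≈ 2.823, ∠ ≈ 69.25°
pole (1 + j660·0.05) = 1 + j33 → |·| ≈ 33.015, ∠ ≈ 88.26°
pole (1 + j660·0.02) = 1 + j13.2 → |·| ≈ 13.238, ∠ ≈ 85.67°
|T| = 0.5 · 2.823 / (33.015 · 13.238) ≈ 0.0032296
Gain = 20 log₁₀(0.0032296) ≈ -49.82 dB
∠T = (69.25°) − (88.26° + 85.67°) = -104.68°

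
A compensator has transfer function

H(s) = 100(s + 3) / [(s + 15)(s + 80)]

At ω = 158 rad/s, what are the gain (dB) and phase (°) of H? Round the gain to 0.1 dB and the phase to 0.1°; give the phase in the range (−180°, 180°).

At s = jω = j158:
zero (s+3): 3 + j158 → |·| = √(3²+158²) = √24973 ≈ 158.03, ∠ = arctan(158/3) ≈ 88.91°
pole (s+15): 15 + j158 → |·| = √(15²+158²) = √25189 ≈ 158.71, ∠ = arctan(158/15) ≈ 84.58°
pole (s+80): 80 + j158 → |·| = √(80²+158²) = √31364 ≈ 177.1, ∠ = arctan(158/80) ≈ 63.15°
|H| = 100 · 158.03 / 28108 ≈ 0.56222
Gain = 20 log₁₀(0.56222) ≈ -5.00 dB
∠H = 88.91° − 147.73° = -58.82°

-5.0 dB, -58.8°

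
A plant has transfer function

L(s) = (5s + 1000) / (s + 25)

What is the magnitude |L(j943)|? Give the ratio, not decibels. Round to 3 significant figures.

5.11

Substitute s = j943:
Numerator: 5(j943) + 1000 = 1000 + j4715
Denominator: (j943) + 25 = 25 + j943
|N| = √(1000² + 4715²) ≈ 4819.9, ∠N ≈ 78.03°
|D| = √(25² + 943²) ≈ 943.33, ∠D ≈ 88.48°
|L| = 4819.9 / 943.33 ≈ 5.1095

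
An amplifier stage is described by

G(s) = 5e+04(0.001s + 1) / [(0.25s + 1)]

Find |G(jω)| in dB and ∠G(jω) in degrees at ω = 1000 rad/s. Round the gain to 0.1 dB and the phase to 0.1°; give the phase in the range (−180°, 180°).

At ω = 1000 rad/s:
zero (1 + j1000·0.001) = 1 + j1 → |·| ≈ 1.4142, ∠ ≈ 45.00°
pole (1 + j1000·0.25) = 1 + j250 → |·| ≈ 250, ∠ ≈ 89.77°
|G| = 5e+04 · 1.4142 / (250) ≈ 282.84
Gain = 20 log₁₀(282.84) ≈ 49.03 dB
∠G = (45.00°) − (89.77°) = -44.77°

49.0 dB, -44.8°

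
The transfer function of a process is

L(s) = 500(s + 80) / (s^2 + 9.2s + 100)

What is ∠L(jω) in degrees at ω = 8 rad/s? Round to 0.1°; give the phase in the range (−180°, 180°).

At s = jω = j8:
zero (s+80): 80 + j8 → |·| = √(80²+8²) = √6464 ≈ 80.399, ∠ = arctan(8/80) ≈ 5.71°
quadratic: (j8)² + 9.2·j8 + 100 = 36 + j73.6 → |·| ≈ 81.933, ∠ ≈ 63.94°
∠L = 5.71° − 63.94° = -58.23°

-58.2°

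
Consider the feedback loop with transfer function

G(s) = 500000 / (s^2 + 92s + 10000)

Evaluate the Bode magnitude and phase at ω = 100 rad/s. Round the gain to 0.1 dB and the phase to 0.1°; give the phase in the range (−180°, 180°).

At s = jω = j100:
quadratic: (j100)² + 92·j100 + 10000 = 0 + j9200 → |·| ≈ 9200, ∠ ≈ 90.00°
|G| = 500000 / 9200 ≈ 54.348
Gain = 20 log₁₀(54.348) ≈ 34.70 dB
∠G = 0.00° − 90.00° = -90.00°

34.7 dB, -90.0°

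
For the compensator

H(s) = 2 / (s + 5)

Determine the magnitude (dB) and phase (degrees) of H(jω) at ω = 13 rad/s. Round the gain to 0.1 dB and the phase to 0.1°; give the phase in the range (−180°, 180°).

At s = jω = j13:
pole (s+5): 5 + j13 → |·| = √(5²+13²) = √194 ≈ 13.928, ∠ = arctan(13/5) ≈ 68.96°
|H| = 2 / 13.928 ≈ 0.1436
Gain = 20 log₁₀(0.1436) ≈ -16.86 dB
∠H = 0.00° − 68.96° = -68.96°

-16.9 dB, -69.0°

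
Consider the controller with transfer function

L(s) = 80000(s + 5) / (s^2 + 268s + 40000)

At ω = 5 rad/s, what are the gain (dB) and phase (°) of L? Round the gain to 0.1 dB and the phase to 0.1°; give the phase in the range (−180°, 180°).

At s = jω = j5:
zero (s+5): 5 + j5 → |·| = √(5²+5²) = √50 ≈ 7.0711, ∠ = arctan(5/5) ≈ 45.00°
quadratic: (j5)² + 268·j5 + 40000 = 39975 + j1340 → |·| ≈ 39997, ∠ ≈ 1.92°
|L| = 80000 · 7.0711 / 39997 ≈ 14.143
Gain = 20 log₁₀(14.143) ≈ 23.01 dB
∠L = 45.00° − 1.92° = 43.08°

23.0 dB, 43.1°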